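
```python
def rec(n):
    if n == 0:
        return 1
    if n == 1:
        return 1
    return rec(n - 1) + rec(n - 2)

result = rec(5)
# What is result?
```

Build up from base cases: rec(0)=1, rec(1)=1, rec(2)=2, rec(3)=3, rec(4)=5, rec(5)=8

Answer: 8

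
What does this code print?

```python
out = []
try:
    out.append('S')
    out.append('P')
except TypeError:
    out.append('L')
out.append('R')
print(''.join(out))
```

Execution trace: 'S' (try body) → 'P' (try body, no exception) → 'R' (after the try/except). Output: SPR

Answer: SPR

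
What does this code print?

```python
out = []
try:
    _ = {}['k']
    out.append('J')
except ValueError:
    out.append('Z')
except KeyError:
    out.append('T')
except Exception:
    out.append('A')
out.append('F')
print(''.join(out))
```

Execution trace: 'T' (except KeyError) → 'F' (after the try/except). Output: TF

Answer: TF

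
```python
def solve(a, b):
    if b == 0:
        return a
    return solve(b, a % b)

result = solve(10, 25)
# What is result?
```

solve(10, 25) -> solve(25, 10) -> solve(10, 5) -> solve(5, 0) -> 5

Answer: 5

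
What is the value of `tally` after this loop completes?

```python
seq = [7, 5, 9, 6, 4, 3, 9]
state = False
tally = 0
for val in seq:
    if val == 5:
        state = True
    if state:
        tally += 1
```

Count elements after first 5 in [7, 5, 9, 6, 4, 3, 9]
`tally` takes the values: 0 → 1 → 2 → 3 → 4 → 5 → 6

Answer: 6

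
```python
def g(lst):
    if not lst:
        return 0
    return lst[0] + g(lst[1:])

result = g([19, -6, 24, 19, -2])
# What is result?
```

19 + (-6) + 24 + 19 + (-2) + 0 = 54

Answer: 54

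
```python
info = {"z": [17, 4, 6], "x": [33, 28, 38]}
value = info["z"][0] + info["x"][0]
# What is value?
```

Trace:
`info = {"z": [17, 4, 6], "x": [33, 28, 38]}` → info = {'z': [17, 4, 6], 'x': [33, 28, 38]}
`value = info["z"][0] + info["x"][0]` → value = 50
So value = 50

Answer: 50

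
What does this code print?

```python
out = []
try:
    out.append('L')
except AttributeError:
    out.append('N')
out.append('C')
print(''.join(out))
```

Execution trace: 'L' (try body, no exception) → 'C' (after the try/except). Output: LC

Answer: LC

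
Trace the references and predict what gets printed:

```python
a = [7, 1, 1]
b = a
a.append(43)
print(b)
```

Key concept: basic list aliasing.
Step by step:
`a = [7, 1, 1]` → a = [7, 1, 1]
`b = a` → b = [7, 1, 1] (same object as a)
`a.append(43)` → a = [7, 1, 1, 43] (same object as b); b = [7, 1, 1, 43] (same object as a)
`print(b)` → prints [7, 1, 1, 43]

Answer: [7, 1, 1, 43]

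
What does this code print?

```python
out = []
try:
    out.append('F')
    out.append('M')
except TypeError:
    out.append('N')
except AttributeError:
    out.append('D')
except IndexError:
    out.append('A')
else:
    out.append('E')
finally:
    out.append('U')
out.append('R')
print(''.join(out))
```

Execution trace: 'F' (try body) → 'M' (try body, no exception) → 'E' (else) → 'U' (finally) → 'R' (after the try/except). Output: FMEUR

Answer: FMEUR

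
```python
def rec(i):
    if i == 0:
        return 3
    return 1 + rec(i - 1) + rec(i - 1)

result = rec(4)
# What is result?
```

rec(i) = 1 + 2·rec(i-1), rec(0)=3. Closed form: (3+1)·2^4 - 1 = 63.

Answer: 63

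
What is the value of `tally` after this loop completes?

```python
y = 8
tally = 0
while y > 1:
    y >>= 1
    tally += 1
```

Count right shifts until 1
`tally` takes the values: 0 → 1 → 2 → 3

Answer: 3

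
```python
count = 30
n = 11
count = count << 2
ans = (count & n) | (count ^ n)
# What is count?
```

Trace:
`count = 30` → count = 30
`n = 11` → n = 11
`count = count << 2` → count = 120
`ans = (count & n) | (count ^ n)` → ans = 123
So count = 120

Answer: 120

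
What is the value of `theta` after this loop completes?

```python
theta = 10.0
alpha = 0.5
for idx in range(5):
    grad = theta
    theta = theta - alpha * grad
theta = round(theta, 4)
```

Gradient descent: w = 10.0 * (1 - 0.5)^5
`theta` takes the values: 10.0 → 5.0 → 2.5 → 1.25 → 0.625 → 0.3125

Answer: 0.3125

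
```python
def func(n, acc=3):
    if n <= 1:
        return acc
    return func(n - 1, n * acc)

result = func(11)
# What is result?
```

Accumulator trace (n, acc): (11, 3) -> (10, 33) -> (9, 330) -> (8, 2970) -> (7, 23760) -> (6, 166320) -> (5, 997920) -> (4, 4989600) -> (3, 19958400) -> (2, 59875200) -> (1, 119750400) -> return 119750400

Answer: 119750400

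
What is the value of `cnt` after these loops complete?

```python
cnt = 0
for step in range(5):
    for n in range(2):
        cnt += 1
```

5 * 2 = 10
`cnt` takes the values: 0 → 1 → 2 → 3 → 4 → 5 → 6 → 7 → 8 → 9 → 10

Answer: 10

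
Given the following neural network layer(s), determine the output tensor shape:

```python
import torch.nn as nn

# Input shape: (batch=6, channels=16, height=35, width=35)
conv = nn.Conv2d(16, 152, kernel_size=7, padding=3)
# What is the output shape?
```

Input: (6, 16, 35, 35) -> Output: (6, 152, 35, 35)

Answer: (6, 152, 35, 35)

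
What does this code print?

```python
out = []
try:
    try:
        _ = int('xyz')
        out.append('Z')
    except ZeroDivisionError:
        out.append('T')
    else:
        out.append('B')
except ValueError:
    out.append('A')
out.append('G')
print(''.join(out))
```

Execution trace: 'A' (outer except ValueError) → 'G' (after the try/except). Output: AG

Answer: AG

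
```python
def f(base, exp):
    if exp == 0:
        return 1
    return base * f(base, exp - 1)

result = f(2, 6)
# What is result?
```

f(2, 6) = 2 * 2 * 2 * 2 * 2 * 2 = 64

Answer: 64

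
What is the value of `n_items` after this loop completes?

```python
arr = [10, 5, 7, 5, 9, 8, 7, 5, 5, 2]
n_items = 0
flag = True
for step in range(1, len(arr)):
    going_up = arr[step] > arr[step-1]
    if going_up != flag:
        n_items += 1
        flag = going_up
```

Count direction changes in [10, 5, 7, 5, 9, 8, 7, 5, 5, 2]
`n_items` takes the values: 0 → 1 → 2 → 3 → 4 → 5

Answer: 5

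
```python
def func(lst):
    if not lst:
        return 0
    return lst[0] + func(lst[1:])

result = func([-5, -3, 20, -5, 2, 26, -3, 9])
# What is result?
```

(-5) + (-3) + 20 + (-5) + 2 + 26 + (-3) + 9 + 0 = 41

Answer: 41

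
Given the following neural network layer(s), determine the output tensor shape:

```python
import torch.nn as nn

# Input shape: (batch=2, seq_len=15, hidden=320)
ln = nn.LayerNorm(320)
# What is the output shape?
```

Input: (2, 15, 320) -> Output: (2, 15, 320)

Answer: (2, 15, 320)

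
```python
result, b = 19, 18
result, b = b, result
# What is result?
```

Trace:
`result, b = 19, 18` → result = 19; b = 18
`result, b = b, result` → result = 18; b = 19
So result = 18

Answer: 18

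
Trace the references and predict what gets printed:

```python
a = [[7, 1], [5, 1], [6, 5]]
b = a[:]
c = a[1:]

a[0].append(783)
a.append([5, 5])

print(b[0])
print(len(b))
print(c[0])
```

Key concept: slice with nested mutation.
Step by step:
`a = [[7, 1], [5, 1], [6, 5]]` → a = [[7, 1], [5, 1], [6, 5]]
`b = a[:]` → b = [[7, 1], [5, 1], [6, 5]]
`c = a[1:]` → c = [[5, 1], [6, 5]]
`a[0].append(783)` → a = [[7, 1, 783], [5, 1], [6, 5]]; b = [[7, 1, 783], [5, 1], [6, 5]]
`a.append([5, 5])` → a = [[7, 1, 783], [5, 1], [6, 5], [5, 5]]
`print(b[0])` → prints [7, 1, 783]
`print(len(b))` → prints 3
`print(c[0])` → prints [5, 1]

Answer:
[7, 1, 783]
3
[5, 1]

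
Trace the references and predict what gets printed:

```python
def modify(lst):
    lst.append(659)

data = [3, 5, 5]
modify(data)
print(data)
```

Key concept: function modifies passed list.
Step by step:
`data = [3, 5, 5]` → data = [3, 5, 5]
`modify(data)` → data = [3, 5, 5, 659]
`print(data)` → prints [3, 5, 5, 659]

Answer: [3, 5, 5, 659]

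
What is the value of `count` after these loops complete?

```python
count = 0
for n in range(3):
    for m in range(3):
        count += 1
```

3 * 3 = 9
`count` takes the values: 0 → 1 → 2 → 3 → 4 → 5 → 6 → 7 → 8 → 9

Answer: 9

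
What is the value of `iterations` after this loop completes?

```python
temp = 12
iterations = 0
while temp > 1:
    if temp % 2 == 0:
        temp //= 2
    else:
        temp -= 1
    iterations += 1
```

Steps to reduce 12 to 1
`iterations` takes the values: 0 → 1 → 2 → 3 → 4

Answer: 4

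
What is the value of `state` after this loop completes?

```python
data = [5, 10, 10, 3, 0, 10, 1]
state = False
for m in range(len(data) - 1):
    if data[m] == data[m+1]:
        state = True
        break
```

Check consecutive duplicates in [5, 10, 10, 3, 0, 10, 1]
`state` takes the values: False → True

Answer: True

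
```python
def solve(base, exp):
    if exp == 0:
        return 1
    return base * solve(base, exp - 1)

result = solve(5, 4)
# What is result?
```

solve(5, 4) = 5 * 5 * 5 * 5 = 625

Answer: 625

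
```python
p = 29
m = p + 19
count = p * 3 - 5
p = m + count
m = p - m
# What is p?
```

Trace:
`p = 29` → p = 29
`m = p + 19` → m = 48
`count = p * 3 - 5` → count = 82
`p = m + count` → p = 130
`m = p - m` → m = 82
So p = 130

Answer: 130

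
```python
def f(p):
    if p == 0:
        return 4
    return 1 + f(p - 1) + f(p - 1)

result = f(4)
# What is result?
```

f(p) = 1 + 2·f(p-1), f(0)=4. Closed form: (4+1)·2^4 - 1 = 79.

Answer: 79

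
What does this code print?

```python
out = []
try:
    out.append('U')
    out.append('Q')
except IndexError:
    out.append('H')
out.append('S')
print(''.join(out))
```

Execution trace: 'U' (try body) → 'Q' (try body, no exception) → 'S' (after the try/except). Output: UQS

Answer: UQS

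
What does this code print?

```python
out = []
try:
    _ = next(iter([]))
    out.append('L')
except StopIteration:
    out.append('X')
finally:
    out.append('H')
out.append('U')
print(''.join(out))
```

Execution trace: 'X' (except StopIteration) → 'H' (finally) → 'U' (after the try/except). Output: XHU

Answer: XHU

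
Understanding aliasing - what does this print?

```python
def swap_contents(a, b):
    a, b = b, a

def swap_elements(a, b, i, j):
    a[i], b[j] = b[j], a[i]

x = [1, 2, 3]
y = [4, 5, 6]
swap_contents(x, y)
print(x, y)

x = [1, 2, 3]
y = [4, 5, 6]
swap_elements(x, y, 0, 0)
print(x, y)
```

Key concept: parameter rebinding vs mutation.
Step by step:
`x = [1, 2, 3]` → x = [1, 2, 3]
`y = [4, 5, 6]` → y = [4, 5, 6]
`swap_contents(x, y)` → no visible change to tracked variables
`print(x, y)` → prints [1, 2, 3] [4, 5, 6]
`x = [1, 2, 3]` → x = [1, 2, 3]
`y = [4, 5, 6]` → y = [4, 5, 6]
`swap_elements(x, y, 0, 0)` → x = [4, 2, 3]; y = [1, 5, 6]
`print(x, y)` → prints [4, 2, 3] [1, 5, 6]

Answer:
[1, 2, 3] [4, 5, 6]
[4, 2, 3] [1, 5, 6]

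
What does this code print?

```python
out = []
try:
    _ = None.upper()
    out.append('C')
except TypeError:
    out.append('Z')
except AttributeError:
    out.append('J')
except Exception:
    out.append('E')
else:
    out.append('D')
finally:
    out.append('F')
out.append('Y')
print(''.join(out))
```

Execution trace: 'J' (except AttributeError) → 'F' (finally) → 'Y' (after the try/except). Output: JFY

Answer: JFY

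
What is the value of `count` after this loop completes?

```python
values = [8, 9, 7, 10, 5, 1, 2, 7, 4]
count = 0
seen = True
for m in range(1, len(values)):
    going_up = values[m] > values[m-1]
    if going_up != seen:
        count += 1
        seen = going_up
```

Count direction changes in [8, 9, 7, 10, 5, 1, 2, 7, 4]
`count` takes the values: 0 → 1 → 2 → 3 → 4 → 5

Answer: 5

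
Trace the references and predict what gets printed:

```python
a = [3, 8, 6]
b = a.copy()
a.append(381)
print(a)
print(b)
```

Key concept: list.copy() creates independent copy.
Step by step:
`a = [3, 8, 6]` → a = [3, 8, 6]
`b = a.copy()` → b = [3, 8, 6]
`a.append(381)` → a = [3, 8, 6, 381]
`print(a)` → prints [3, 8, 6, 381]
`print(b)` → prints [3, 8, 6]

Answer:
[3, 8, 6, 381]
[3, 8, 6]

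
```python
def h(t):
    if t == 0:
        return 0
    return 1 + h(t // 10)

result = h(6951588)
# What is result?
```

Count of digits of 6951588: 7

Answer: 7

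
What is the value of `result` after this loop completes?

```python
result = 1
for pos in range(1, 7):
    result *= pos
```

6! = 720
`result` takes the values: 1 → 2 → 6 → 24 → 120 → 720

Answer: 720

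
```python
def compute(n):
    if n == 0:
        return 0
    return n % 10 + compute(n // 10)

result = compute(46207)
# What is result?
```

Sum of digits of 46207: 7 + 0 + 2 + 6 + 4 = 19

Answer: 19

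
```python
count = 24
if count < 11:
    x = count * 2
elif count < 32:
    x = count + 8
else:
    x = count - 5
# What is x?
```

Trace:
`count = 24` → count = 24
`if count < 11: ...` → count < 11 is False, count < 32 is True → x = 32
So x = 32

Answer: 32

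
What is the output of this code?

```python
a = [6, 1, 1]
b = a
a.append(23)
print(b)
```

Key concept: basic list aliasing.
Step by step:
`a = [6, 1, 1]` → a = [6, 1, 1]
`b = a` → b = [6, 1, 1] (same object as a)
`a.append(23)` → a = [6, 1, 1, 23] (same object as b); b = [6, 1, 1, 23] (same object as a)
`print(b)` → prints [6, 1, 1, 23]

Answer: [6, 1, 1, 23]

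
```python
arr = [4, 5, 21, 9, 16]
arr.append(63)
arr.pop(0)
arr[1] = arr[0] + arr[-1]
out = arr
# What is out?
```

Trace:
`arr = [4, 5, 21, 9, 16]` → arr = [4, 5, 21, 9, 16]
`arr.append(63)` → arr = [4, 5, 21, 9, 16, 63]
`arr.pop(0)` → arr = [5, 21, 9, 16, 63]
`arr[1] = arr[0] + arr[-1]` → arr = [5, 68, 9, 16, 63]
`out = arr` → out = [5, 68, 9, 16, 63]
So out = [5, 68, 9, 16, 63]

Answer: [5, 68, 9, 16, 63]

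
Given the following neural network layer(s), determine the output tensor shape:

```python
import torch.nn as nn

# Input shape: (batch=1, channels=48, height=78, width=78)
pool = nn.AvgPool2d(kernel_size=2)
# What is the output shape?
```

Input: (1, 48, 78, 78) -> Output: (1, 48, 39, 39)

Answer: (1, 48, 39, 39)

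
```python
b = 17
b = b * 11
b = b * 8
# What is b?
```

Trace:
`b = 17` → b = 17
`b = b * 11` → b = 187
`b = b * 8` → b = 1496
So b = 1496

Answer: 1496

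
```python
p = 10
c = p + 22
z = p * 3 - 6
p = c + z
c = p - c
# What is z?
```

Trace:
`p = 10` → p = 10
`c = p + 22` → c = 32
`z = p * 3 - 6` → z = 24
`p = c + z` → p = 56
`c = p - c` → c = 24
So z = 24

Answer: 24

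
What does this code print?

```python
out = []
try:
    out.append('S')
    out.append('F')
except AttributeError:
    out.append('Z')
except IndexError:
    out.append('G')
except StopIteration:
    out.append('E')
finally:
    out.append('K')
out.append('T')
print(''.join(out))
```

Execution trace: 'S' (try body) → 'F' (try body, no exception) → 'K' (finally) → 'T' (after the try/except). Output: SFKT

Answer: SFKT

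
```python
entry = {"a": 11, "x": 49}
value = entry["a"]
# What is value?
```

Trace:
`entry = {"a": 11, "x": 49}` → entry = {'a': 11, 'x': 49}
`value = entry["a"]` → value = 11
So value = 11

Answer: 11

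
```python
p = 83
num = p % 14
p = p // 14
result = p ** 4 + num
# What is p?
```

Trace:
`p = 83` → p = 83
`num = p % 14` → num = 13
`p = p // 14` → p = 5
`result = p ** 4 + num` → result = 638
So p = 5

Answer: 5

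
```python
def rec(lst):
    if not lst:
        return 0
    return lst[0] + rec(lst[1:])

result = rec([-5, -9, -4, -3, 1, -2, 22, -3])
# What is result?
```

(-5) + (-9) + (-4) + (-3) + 1 + (-2) + 22 + (-3) + 0 = -3

Answer: -3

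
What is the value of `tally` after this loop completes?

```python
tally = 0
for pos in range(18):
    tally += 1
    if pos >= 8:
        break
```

Loop breaks when pos reaches 8, tally is 9
`tally` takes the values: 0 → 1 → 2 → 3 → 4 → 5 → 6 → 7 → 8 → 9

Answer: 9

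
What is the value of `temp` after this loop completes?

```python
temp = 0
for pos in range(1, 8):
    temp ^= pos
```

XOR of 1 to 7
`temp` takes the values: 0 → 1 → 3 → 0 → 4 → 1 → 7 → 0

Answer: 0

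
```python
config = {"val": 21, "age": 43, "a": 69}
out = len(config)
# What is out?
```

Trace:
`config = {"val": 21, "age": 43, "a": 69}` → config = {'val': 21, 'age': 43, 'a': 69}
`out = len(config)` → out = 3
So out = 3

Answer: 3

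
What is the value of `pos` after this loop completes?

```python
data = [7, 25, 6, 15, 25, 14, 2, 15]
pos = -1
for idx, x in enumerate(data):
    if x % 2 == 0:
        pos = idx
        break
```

First even number index in [7, 25, 6, 15, 25, 14, 2, 15]
`pos` takes the values: -1 → 2

Answer: 2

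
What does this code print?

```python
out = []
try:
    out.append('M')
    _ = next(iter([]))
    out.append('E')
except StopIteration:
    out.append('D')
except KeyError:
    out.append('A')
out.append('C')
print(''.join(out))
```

Execution trace: 'M' (try body) → 'D' (except StopIteration) → 'C' (after the try/except). Output: MDC

Answer: MDC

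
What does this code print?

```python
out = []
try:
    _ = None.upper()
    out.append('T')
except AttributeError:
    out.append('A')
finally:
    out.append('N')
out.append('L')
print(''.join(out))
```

Execution trace: 'A' (except AttributeError) → 'N' (finally) → 'L' (after the try/except). Output: ANL

Answer: ANL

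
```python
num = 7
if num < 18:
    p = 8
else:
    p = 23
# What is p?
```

Trace:
`num = 7` → num = 7
`if num < 18: ...` → num < 18 is True → p = 8
So p = 8

Answer: 8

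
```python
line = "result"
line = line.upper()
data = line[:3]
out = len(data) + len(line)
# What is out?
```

Trace:
`line = "result"` → line = 'result'
`line = line.upper()` → line = 'RESULT'
`data = line[:3]` → data = 'RES'
`out = len(data) + len(line)` → out = 9
So out = 9

Answer: 9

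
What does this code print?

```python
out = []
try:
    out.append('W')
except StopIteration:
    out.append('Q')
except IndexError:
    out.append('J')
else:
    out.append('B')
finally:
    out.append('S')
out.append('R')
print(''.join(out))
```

Execution trace: 'W' (try body, no exception) → 'B' (else) → 'S' (finally) → 'R' (after the try/except). Output: WBSR

Answer: WBSR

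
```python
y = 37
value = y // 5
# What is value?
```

Trace:
`y = 37` → y = 37
`value = y // 5` → value = 7
So value = 7

Answer: 7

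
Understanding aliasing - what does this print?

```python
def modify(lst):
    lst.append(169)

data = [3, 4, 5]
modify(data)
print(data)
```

Key concept: function modifies passed list.
Step by step:
`data = [3, 4, 5]` → data = [3, 4, 5]
`modify(data)` → data = [3, 4, 5, 169]
`print(data)` → prints [3, 4, 5, 169]

Answer: [3, 4, 5, 169]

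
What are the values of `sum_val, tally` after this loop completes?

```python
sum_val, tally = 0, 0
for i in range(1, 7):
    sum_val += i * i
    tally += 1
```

Sum of squares and count
`sum_val, tally` takes the values: (0, 0) → (1, 0) → (1, 1) → (5, 1) → (5, 2) → (14, 2) → (14, 3) → (30, 3) → (30, 4) → (55, 4) → (55, 5) → (91, 5) → (91, 6)

Answer: 91, 6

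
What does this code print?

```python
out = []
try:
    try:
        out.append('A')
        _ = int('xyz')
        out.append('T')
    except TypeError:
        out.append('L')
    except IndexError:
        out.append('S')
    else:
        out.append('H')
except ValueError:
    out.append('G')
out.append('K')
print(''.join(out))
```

Execution trace: 'A' (try body) → 'G' (outer except ValueError) → 'K' (after the try/except). Output: AGK

Answer: AGK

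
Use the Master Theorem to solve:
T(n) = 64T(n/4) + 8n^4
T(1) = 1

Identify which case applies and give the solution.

a=64, b=4, f(n)=8n^4. log_4(64) = 3. Since c=4 > 3 and the regularity condition holds (64(n/4)^4 = (64/4^4)n^4 with 64/4^4 < 1), Case 3 applies: T(n) = Θ(f(n)) = O(n^4).

Answer: O(n^4) - Case 3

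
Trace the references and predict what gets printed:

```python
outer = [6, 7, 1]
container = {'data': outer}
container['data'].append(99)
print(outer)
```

Key concept: dict holds reference to list.
Step by step:
`outer = [6, 7, 1]` → outer = [6, 7, 1]
`container = {'data': outer}` → container = {'data': [6, 7, 1]}
`container['data'].append(99)` → outer = [6, 7, 1, 99]; container = {'data': [6, 7, 1, 99]}
`print(outer)` → prints [6, 7, 1, 99]

Answer: [6, 7, 1, 99]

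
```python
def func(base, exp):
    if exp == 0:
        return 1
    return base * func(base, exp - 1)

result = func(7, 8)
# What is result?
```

func(7, 8) = 7 * 7 * 7 * 7 * 7 * 7 * 7 * 7 = 5764801

Answer: 5764801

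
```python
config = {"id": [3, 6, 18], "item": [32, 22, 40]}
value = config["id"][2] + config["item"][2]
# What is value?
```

Trace:
`config = {"id": [3, 6, 18], "item": [32, 22, 40]}` → config = {'id': [3, 6, 18], 'item': [32, 22, 40]}
`value = config["id"][2] + config["item"][2]` → value = 58
So value = 58

Answer: 58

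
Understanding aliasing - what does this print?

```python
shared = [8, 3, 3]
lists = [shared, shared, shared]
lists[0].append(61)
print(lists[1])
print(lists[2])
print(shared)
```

Key concept: list of same reference.
Step by step:
`shared = [8, 3, 3]` → shared = [8, 3, 3]
`lists = [shared, shared, shared]` → lists = [[8, 3, 3], [8, 3, 3], [8, 3, 3]]
`lists[0].append(61)` → shared = [8, 3, 3, 61]; lists = [[8, 3, 3, 61], [8, 3, 3, 61], [8, 3, 3, 61]]
`print(lists[1])` → prints [8, 3, 3, 61]
`print(lists[2])` → prints [8, 3, 3, 61]
`print(shared)` → prints [8, 3, 3, 61]

Answer:
[8, 3, 3, 61]
[8, 3, 3, 61]
[8, 3, 3, 61]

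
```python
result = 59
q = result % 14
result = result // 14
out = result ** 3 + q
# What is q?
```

Trace:
`result = 59` → result = 59
`q = result % 14` → q = 3
`result = result // 14` → result = 4
`out = result ** 3 + q` → out = 67
So q = 3

Answer: 3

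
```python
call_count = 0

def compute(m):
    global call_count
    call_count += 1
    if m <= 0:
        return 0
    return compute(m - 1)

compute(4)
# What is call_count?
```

Linear recursion stepping by 1: 5 calls from m=4 down to ≤0.

Answer: 5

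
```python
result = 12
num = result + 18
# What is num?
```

Trace:
`result = 12` → result = 12
`num = result + 18` → num = 30
So num = 30

Answer: 30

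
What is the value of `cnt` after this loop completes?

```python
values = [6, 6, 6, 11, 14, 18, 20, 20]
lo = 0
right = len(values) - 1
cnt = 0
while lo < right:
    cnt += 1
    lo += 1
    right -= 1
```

Iterations until pointers meet (list length 8)
`cnt` takes the values: 0 → 1 → 2 → 3 → 4

Answer: 4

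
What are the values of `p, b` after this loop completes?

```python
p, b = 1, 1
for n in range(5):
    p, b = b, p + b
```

Fibonacci: after 5 iterations
`p, b` takes the values: (1, 1) → (1, 2) → (2, 3) → (3, 5) → (5, 8) → (8, 13)

Answer: 8, 13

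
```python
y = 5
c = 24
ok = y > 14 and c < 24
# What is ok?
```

Trace:
`y = 5` → y = 5
`c = 24` → c = 24
`ok = y > 14 and c < 24` → ok = False
So ok = False

Answer: False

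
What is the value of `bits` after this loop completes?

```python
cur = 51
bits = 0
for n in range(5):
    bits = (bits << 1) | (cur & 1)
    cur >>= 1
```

Reverse lowest 5 bits of 51
`bits` takes the values: 0 → 1 → 3 → 6 → 12 → 25

Answer: 25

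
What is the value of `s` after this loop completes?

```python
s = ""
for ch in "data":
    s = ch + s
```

Reverse 'data'
`s` takes the values: "" → "d" → "ad" → "tad" → "atad"

Answer: "atad"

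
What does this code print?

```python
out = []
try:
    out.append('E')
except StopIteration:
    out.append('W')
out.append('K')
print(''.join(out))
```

Execution trace: 'E' (try body, no exception) → 'K' (after the try/except). Output: EK

Answer: EK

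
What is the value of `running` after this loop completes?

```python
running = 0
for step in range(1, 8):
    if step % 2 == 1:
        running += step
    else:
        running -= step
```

Add odd, subtract even
`running` takes the values: 0 → 1 → -1 → 2 → -2 → 3 → -3 → 4

Answer: 4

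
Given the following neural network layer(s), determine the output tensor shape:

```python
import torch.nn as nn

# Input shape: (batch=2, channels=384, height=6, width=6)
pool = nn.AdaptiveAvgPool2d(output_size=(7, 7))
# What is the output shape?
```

Input: (2, 384, 6, 6) -> Output: (2, 384, 7, 7)

Answer: (2, 384, 7, 7)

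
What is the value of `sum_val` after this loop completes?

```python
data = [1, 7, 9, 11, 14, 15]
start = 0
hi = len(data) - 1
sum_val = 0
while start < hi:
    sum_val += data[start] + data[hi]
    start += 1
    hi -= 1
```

Sum of pairs from ends
`sum_val` takes the values: 0 → 16 → 37 → 57

Answer: 57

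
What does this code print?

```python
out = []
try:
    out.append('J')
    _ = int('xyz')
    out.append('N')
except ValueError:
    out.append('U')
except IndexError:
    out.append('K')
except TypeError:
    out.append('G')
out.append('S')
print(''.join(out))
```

Execution trace: 'J' (try body) → 'U' (except ValueError) → 'S' (after the try/except). Output: JUS

Answer: JUS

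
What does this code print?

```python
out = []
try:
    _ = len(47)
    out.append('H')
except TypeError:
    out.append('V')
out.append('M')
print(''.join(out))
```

Execution trace: 'V' (except TypeError) → 'M' (after the try/except). Output: VM

Answer: VM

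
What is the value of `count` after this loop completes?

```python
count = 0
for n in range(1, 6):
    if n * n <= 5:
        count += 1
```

Count numbers where n² ≤ 5
`count` takes the values: 0 → 1 → 2

Answer: 2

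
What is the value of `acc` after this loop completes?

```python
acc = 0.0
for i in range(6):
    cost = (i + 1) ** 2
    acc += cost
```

Sum of squared losses 1² + 2² + ... + 6²
`acc` takes the values: 0.0 → 1.0 → 5.0 → 14.0 → 30.0 → 55.0 → 91.0

Answer: 91.0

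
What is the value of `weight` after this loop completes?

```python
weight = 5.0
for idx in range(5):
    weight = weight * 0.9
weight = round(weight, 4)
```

Exponential decay: 5.0 * 0.9^5
`weight` takes the values: 5.0 → 4.5 → 4.05 → 3.645 → 3.2805 → 2.95245 → 2.9525

Answer: 2.9525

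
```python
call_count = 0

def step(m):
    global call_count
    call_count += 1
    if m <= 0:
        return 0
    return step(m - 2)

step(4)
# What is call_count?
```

Linear recursion stepping by 2: 3 calls from m=4 down to ≤0.

Answer: 3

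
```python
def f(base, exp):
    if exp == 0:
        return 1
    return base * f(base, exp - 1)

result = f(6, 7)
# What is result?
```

f(6, 7) = 6 * 6 * 6 * 6 * 6 * 6 * 6 = 279936

Answer: 279936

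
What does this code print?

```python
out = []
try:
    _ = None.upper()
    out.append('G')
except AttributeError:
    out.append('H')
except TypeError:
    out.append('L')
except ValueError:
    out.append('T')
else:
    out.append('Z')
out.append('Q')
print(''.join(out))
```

Execution trace: 'H' (except AttributeError) → 'Q' (after the try/except). Output: HQ

Answer: HQ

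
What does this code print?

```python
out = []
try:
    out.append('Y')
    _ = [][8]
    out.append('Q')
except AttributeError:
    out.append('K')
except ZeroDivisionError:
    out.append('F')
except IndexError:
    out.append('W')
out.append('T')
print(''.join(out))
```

Execution trace: 'Y' (try body) → 'W' (except IndexError) → 'T' (after the try/except). Output: YWT

Answer: YWT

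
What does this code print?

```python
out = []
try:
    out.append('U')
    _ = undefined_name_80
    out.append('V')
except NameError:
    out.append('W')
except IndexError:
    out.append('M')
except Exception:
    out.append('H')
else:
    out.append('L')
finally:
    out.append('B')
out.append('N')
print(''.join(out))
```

Execution trace: 'U' (try body) → 'W' (except NameError) → 'B' (finally) → 'N' (after the try/except). Output: UWBN

Answer: UWBN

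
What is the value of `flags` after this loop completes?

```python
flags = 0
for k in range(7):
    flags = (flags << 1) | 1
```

Build 7 consecutive 1-bits: 0b1111111
`flags` takes the values: 0 → 1 → 3 → 7 → 15 → 31 → 63 → 127

Answer: 127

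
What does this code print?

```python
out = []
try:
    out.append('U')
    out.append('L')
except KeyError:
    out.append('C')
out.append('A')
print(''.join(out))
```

Execution trace: 'U' (try body) → 'L' (try body, no exception) → 'A' (after the try/except). Output: ULA

Answer: ULA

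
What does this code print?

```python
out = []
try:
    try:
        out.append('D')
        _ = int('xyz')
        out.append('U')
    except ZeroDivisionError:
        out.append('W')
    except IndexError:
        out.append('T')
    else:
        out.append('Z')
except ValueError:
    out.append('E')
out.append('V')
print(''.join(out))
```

Execution trace: 'D' (try body) → 'E' (outer except ValueError) → 'V' (after the try/except). Output: DEV

Answer: DEV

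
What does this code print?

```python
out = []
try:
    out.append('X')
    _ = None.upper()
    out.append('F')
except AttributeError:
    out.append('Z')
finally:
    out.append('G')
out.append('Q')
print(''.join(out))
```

Execution trace: 'X' (try body) → 'Z' (except AttributeError) → 'G' (finally) → 'Q' (after the try/except). Output: XZGQ

Answer: XZGQ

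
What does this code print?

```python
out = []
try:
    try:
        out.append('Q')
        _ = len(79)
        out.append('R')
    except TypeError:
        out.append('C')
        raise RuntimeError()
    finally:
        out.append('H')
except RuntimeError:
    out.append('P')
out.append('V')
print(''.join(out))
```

Execution trace: 'Q' (inner try body) → 'C' (inner except TypeError) → 'H' (inner finally) → 'P' (outer except RuntimeError) → 'V' (after the try/except). Output: QCHPV

Answer: QCHPV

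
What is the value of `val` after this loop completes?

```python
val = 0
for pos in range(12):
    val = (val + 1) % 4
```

Increment mod 4, 12 times = 0
`val` takes the values: 0 → 1 → 2 → 3 → 0 → 1 → 2 → 3 → 0 → 1 → 2 → 3 → 0

Answer: 0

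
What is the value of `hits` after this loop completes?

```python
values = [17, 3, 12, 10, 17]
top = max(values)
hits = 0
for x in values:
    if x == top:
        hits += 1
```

Count of max value 17 in [17, 3, 12, 10, 17]
`hits` takes the values: 0 → 1 → 2

Answer: 2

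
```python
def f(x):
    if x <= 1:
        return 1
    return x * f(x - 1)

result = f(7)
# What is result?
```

f(7) = 7 * 6 * 5 * 4 * 3 * 2 * 1 = 5040

Answer: 5040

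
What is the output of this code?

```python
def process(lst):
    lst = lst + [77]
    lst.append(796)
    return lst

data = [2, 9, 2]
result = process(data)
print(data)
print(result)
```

Key concept: rebinding parameter vs mutation.
Step by step:
`data = [2, 9, 2]` → data = [2, 9, 2]
`result = process(data)` → result = [2, 9, 2, 77, 796]
`print(data)` → prints [2, 9, 2]
`print(result)` → prints [2, 9, 2, 77, 796]

Answer:
[2, 9, 2]
[2, 9, 2, 77, 796]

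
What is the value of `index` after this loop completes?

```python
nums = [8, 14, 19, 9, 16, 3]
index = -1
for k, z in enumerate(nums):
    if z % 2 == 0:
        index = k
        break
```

First even number index in [8, 14, 19, 9, 16, 3]
`index` takes the values: -1 → 0

Answer: 0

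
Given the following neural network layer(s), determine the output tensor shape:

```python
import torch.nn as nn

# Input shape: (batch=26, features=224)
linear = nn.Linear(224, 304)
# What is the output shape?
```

Input: (26, 224) -> Output: (26, 304)

Answer: (26, 304)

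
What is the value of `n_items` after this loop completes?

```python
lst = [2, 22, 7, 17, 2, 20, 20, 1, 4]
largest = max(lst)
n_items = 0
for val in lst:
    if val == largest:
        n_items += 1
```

Count of max value 22 in [2, 22, 7, 17, 2, 20, 20, 1, 4]
`n_items` takes the values: 0 → 1

Answer: 1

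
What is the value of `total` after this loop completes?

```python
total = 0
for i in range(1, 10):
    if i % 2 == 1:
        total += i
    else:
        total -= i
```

Add odd, subtract even
`total` takes the values: 0 → 1 → -1 → 2 → -2 → 3 → -3 → 4 → -4 → 5

Answer: 5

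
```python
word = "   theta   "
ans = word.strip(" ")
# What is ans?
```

Trace:
`word = "   theta   "` → word = '   theta   '
`ans = word.strip(" ")` → ans = 'theta'
So ans = 'theta'

Answer: 'theta'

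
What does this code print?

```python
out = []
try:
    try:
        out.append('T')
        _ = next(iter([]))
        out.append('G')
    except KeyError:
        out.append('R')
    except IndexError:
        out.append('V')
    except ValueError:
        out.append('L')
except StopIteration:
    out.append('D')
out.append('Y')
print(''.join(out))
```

Execution trace: 'T' (try body) → 'D' (outer except StopIteration) → 'Y' (after the try/except). Output: TDY

Answer: TDY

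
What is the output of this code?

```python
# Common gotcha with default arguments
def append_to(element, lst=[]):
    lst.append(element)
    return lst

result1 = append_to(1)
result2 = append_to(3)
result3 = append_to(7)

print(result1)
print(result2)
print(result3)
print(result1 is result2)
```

Key concept: mutable default argument gotcha.
Step by step:
`result1 = append_to(1)` → result1 = [1]
`result2 = append_to(3)` → result1 = [1, 3] (same object as result2); result2 = [1, 3] (same object as result1)
`result3 = append_to(7)` → result1 = [1, 3, 7] (same object as result2, result3); result2 = [1, 3, 7] (same object as result1, result3); result3 = [1, 3, 7] (same object as result1, result2)
`print(result1)` → prints [1, 3, 7]
`print(result2)` → prints [1, 3, 7]
`print(result3)` → prints [1, 3, 7]
`print(result1 is result2)` → prints True

Answer:
[1, 3, 7]
[1, 3, 7]
[1, 3, 7]
True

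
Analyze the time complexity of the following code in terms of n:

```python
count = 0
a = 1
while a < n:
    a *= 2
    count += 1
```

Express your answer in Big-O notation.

Each loop level contributes: log n. Multiplying the contributions gives O(log n).

Answer: O(log n)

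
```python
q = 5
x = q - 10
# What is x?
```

Trace:
`q = 5` → q = 5
`x = q - 10` → x = -5
So x = -5

Answer: -5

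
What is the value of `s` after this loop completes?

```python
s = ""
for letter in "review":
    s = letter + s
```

Reverse 'review'
`s` takes the values: "" → "r" → "er" → "ver" → "iver" → "eiver" → "weiver"

Answer: "weiver"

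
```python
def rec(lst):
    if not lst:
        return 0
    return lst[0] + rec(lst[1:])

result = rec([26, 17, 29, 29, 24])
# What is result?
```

26 + 17 + 29 + 29 + 24 + 0 = 125

Answer: 125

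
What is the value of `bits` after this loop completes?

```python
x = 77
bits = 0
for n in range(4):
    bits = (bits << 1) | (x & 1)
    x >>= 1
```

Reverse lowest 4 bits of 77
`bits` takes the values: 0 → 1 → 2 → 5 → 11

Answer: 11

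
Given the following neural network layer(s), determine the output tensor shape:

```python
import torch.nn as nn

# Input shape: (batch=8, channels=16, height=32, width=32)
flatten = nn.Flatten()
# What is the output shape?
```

Input: (8, 16, 32, 32) -> Output: (8, 16384)

Answer: (8, 16384)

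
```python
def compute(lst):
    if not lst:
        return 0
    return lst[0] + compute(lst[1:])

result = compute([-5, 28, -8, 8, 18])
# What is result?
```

(-5) + 28 + (-8) + 8 + 18 + 0 = 41

Answer: 41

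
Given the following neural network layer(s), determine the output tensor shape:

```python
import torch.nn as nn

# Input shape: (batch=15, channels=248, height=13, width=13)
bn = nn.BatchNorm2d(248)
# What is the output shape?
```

Input: (15, 248, 13, 13) -> Output: (15, 248, 13, 13)

Answer: (15, 248, 13, 13)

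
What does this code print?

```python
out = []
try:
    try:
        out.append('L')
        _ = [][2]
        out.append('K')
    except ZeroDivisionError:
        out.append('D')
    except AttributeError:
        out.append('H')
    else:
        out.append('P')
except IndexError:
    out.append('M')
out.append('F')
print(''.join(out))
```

Execution trace: 'L' (try body) → 'M' (outer except IndexError) → 'F' (after the try/except). Output: LMF

Answer: LMF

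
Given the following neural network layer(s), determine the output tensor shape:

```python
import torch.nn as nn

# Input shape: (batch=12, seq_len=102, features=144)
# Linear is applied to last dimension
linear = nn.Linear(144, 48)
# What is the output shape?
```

Input: (12, 102, 144) -> Output: (12, 102, 48)

Answer: (12, 102, 48)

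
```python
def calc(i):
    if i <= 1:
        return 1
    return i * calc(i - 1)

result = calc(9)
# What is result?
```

calc(9) = 9 * 8 * 7 * 6 * 5 * 4 * 3 * 2 * 1 = 362880

Answer: 362880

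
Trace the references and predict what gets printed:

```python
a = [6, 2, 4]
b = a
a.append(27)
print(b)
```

Key concept: basic list aliasing.
Step by step:
`a = [6, 2, 4]` → a = [6, 2, 4]
`b = a` → b = [6, 2, 4] (same object as a)
`a.append(27)` → a = [6, 2, 4, 27] (same object as b); b = [6, 2, 4, 27] (same object as a)
`print(b)` → prints [6, 2, 4, 27]

Answer: [6, 2, 4, 27]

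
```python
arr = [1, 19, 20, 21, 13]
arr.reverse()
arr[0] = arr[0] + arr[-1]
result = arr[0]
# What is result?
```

Trace:
`arr = [1, 19, 20, 21, 13]` → arr = [1, 19, 20, 21, 13]
`arr.reverse()` → arr = [13, 21, 20, 19, 1]
`arr[0] = arr[0] + arr[-1]` → arr = [14, 21, 20, 19, 1]
`result = arr[0]` → result = 14
So result = 14

Answer: 14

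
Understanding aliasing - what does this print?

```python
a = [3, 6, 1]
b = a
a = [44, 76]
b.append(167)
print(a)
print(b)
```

Key concept: rebinding vs mutation: a is rebound to a new list, b still points at the original.
Step by step:
`a = [3, 6, 1]` → a = [3, 6, 1]
`b = a` → b = [3, 6, 1] (same object as a)
`a = [44, 76]` → a = [44, 76]
`b.append(167)` → b = [3, 6, 1, 167]
`print(a)` → prints [44, 76]
`print(b)` → prints [3, 6, 1, 167]

Answer:
[44, 76]
[3, 6, 1, 167]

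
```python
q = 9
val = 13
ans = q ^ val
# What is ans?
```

Trace:
`q = 9` → q = 9
`val = 13` → val = 13
`ans = q ^ val` → ans = 4
So ans = 4

Answer: 4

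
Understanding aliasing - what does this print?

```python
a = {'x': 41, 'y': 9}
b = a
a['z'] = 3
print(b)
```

Key concept: dict aliasing.
Step by step:
`a = {'x': 41, 'y': 9}` → a = {'x': 41, 'y': 9}
`b = a` → b = {'x': 41, 'y': 9} (same object as a)
`a['z'] = 3` → a = {'x': 41, 'y': 9, 'z': 3} (same object as b); b = {'x': 41, 'y': 9, 'z': 3} (same object as a)
`print(b)` → prints {'x': 41, 'y': 9, 'z': 3}

Answer: {'x': 41, 'y': 9, 'z': 3}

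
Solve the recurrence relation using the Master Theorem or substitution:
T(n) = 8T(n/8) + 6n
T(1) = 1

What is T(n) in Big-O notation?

By Master Theorem: a=8, b=8, f(n)=6n. Since log_8(8) = 1 and f(n) = Θ(n^1), Case 2 applies. T(n) = O(n log n).

Answer: O(n log n)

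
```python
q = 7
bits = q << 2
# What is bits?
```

Trace:
`q = 7` → q = 7
`bits = q << 2` → bits = 28
So bits = 28

Answer: 28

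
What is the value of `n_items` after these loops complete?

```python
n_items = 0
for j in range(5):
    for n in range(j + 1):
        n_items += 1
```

Triangle: 1 + 2 + ... + 5
`n_items` takes the values: 0 → 1 → 2 → 3 → 4 → 5 → 6 → 7 → 8 → 9 → 10 → 11 → 12 → 13 → 14 → 15

Answer: 15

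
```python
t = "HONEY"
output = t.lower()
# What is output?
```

Trace:
`t = "HONEY"` → t = 'HONEY'
`output = t.lower()` → output = 'honey'
So output = 'honey'

Answer: 'honey'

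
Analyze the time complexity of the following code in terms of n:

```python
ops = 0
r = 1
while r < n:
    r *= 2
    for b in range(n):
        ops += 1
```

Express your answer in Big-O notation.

Each loop level contributes: log n × n. Multiplying the contributions gives O(n log n).

Answer: O(n log n)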